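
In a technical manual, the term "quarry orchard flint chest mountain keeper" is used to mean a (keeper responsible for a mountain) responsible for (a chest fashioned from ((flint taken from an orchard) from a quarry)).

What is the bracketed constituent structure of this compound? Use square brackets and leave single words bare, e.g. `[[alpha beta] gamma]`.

The outermost head in the paraphrase is "keeper" (specifically "mountain keeper"), modified by "quarry orchard flint chest".
Within "quarry orchard flint chest", the head is "chest" and the modifier is "quarry orchard flint".
Within "quarry orchard flint", the head is "flint" (specifically "orchard flint") and the modifier is "quarry".
Within "orchard flint", the head is "flint" and the modifier is "orchard".
Within "mountain keeper", the head is "keeper" and the modifier is "mountain".
So the structure is [[[quarry [orchard flint]] chest] [mountain keeper]].

[[[quarry [orchard flint]] chest] [mountain keeper]]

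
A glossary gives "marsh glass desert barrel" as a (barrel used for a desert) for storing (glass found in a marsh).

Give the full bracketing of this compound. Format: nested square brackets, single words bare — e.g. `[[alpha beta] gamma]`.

Whole compound: head "barrel" (specifically "desert barrel"), modifier "marsh glass".
Within "marsh glass", the head is "glass" and the modifier is "marsh".
Within "desert barrel", the head is "barrel" and the modifier is "desert".
So the structure is [[marsh glass] [desert barrel]].

[[marsh glass] [desert barrel]]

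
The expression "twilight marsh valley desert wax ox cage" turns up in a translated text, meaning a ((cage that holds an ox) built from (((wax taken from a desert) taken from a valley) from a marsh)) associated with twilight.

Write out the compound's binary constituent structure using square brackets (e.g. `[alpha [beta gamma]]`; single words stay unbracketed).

Overall it is a kind of cage (specifically "marsh valley desert wax ox cage"); the modifier is "twilight".
"marsh valley desert wax ox cage" → head "cage" (specifically "ox cage"), modifier "marsh valley desert wax".
"marsh valley desert wax" → head "wax" (specifically "valley desert wax"), modifier "marsh".
"valley desert wax" → head "wax" (specifically "desert wax"), modifier "valley".
"desert wax" → head "wax", modifier "desert".
"ox cage" → head "cage", modifier "ox".
Putting it together: [twilight [[marsh [valley [desert wax]]] [ox cage]]].

[twilight [[marsh [valley [desert wax]]] [ox cage]]]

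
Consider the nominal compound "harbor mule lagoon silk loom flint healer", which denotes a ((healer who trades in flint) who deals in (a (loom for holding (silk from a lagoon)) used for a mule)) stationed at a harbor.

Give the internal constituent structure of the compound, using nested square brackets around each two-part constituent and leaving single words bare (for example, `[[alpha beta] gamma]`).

[harbor [[mule [[lagoon silk] loom]] [flint healer]]]

Whole compound: head "healer" (specifically "mule lagoon silk loom flint healer"), modifier "harbor".
Within "mule lagoon silk loom flint healer", the head is "healer" (specifically "flint healer") and the modifier is "mule lagoon silk loom".
Within "mule lagoon silk loom", the head is "loom" (specifically "lagoon silk loom") and the modifier is "mule".
Within "lagoon silk loom", the head is "loom" and the modifier is "lagoon silk".
Within "lagoon silk", the head is "silk" and the modifier is "lagoon".
Within "flint healer", the head is "healer" and the modifier is "flint".
Assembled: [harbor [[mule [[lagoon silk] loom]] [flint healer]]].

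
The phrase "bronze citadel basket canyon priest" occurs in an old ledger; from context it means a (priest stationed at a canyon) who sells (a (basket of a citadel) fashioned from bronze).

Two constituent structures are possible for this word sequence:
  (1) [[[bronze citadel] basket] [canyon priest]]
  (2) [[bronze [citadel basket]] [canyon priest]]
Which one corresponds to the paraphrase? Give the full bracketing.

[[bronze [citadel basket]] [canyon priest]]

The paraphrase's head is the "priest" part ("canyon priest"); its modifier is "bronze citadel basket".
That top-level split, carried through the inner groups, gives [[bronze [citadel basket]] [canyon priest]].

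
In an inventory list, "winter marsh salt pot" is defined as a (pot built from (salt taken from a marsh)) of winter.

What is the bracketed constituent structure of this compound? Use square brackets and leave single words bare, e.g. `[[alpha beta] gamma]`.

Overall it is a kind of pot (specifically "marsh salt pot"); the modifier is "winter".
"marsh salt pot" → head "pot", modifier "marsh salt".
"marsh salt" → head "salt", modifier "marsh".
So the structure is [winter [[marsh salt] pot]].

[winter [[marsh salt] pot]]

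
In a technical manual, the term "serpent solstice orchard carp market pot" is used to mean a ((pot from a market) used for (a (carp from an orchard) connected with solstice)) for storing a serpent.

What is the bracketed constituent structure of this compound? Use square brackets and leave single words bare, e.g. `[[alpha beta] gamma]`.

[serpent [[solstice [orchard carp]] [market pot]]]

At the top level: head "pot" (specifically "solstice orchard carp market pot"); modifier "serpent".
Inside "solstice orchard carp market pot": head "pot" (specifically "market pot"), modifier "solstice orchard carp".
Inside "solstice orchard carp": head "carp" (specifically "orchard carp"), modifier "solstice".
Inside "orchard carp": head "carp", modifier "orchard".
Inside "market pot": head "pot", modifier "market".
Putting it together: [serpent [[solstice [orchard carp]] [market pot]]].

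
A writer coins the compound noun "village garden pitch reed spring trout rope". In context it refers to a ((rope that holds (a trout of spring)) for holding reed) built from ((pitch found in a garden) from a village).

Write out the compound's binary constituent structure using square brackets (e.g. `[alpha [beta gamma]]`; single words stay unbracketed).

[[village [garden pitch]] [reed [[spring trout] rope]]]

Whole compound: head "rope" (specifically "reed spring trout rope"), modifier "village garden pitch".
"village garden pitch" → head "pitch" (specifically "garden pitch"), modifier "village".
"garden pitch" → head "pitch", modifier "garden".
"reed spring trout rope" → head "rope" (specifically "spring trout rope"), modifier "reed".
"spring trout rope" → head "rope", modifier "spring trout".
"spring trout" → head "trout", modifier "spring".
So the structure is [[village [garden pitch]] [reed [[spring trout] rope]]].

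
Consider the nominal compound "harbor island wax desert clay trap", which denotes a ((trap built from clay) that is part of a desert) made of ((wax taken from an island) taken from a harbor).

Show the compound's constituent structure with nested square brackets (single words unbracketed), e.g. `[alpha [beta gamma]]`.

The outermost head in the paraphrase is "trap" (specifically "desert clay trap"), modified by "harbor island wax".
Inside "harbor island wax": head "wax" (specifically "island wax"), modifier "harbor".
Inside "island wax": head "wax", modifier "island".
Inside "desert clay trap": head "trap" (specifically "clay trap"), modifier "desert".
Inside "clay trap": head "trap", modifier "clay".
Putting it together: [[harbor [island wax]] [desert [clay trap]]].

[[harbor [island wax]] [desert [clay trap]]]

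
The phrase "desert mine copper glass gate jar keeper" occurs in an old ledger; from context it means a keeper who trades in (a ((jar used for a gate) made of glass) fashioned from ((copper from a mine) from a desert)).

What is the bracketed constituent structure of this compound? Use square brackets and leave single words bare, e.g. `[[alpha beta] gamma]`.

Overall it is a kind of keeper; the modifier is "desert mine copper glass gate jar".
"desert mine copper glass gate jar" → head "jar" (specifically "glass gate jar"), modifier "desert mine copper".
"desert mine copper" → head "copper" (specifically "mine copper"), modifier "desert".
"mine copper" → head "copper", modifier "mine".
"glass gate jar" → head "jar" (specifically "gate jar"), modifier "glass".
"gate jar" → head "jar", modifier "gate".
So the structure is [[[desert [mine copper]] [glass [gate jar]]] keeper].

[[[desert [mine copper]] [glass [gate jar]]] keeper]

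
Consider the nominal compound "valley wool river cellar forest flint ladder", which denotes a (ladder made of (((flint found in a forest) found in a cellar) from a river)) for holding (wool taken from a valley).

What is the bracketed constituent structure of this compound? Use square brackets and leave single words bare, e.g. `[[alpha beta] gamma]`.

[[valley wool] [[river [cellar [forest flint]]] ladder]]

Overall it is a kind of ladder (specifically "river cellar forest flint ladder"); the modifier is "valley wool".
Inside "valley wool": head "wool", modifier "valley".
Inside "river cellar forest flint ladder": head "ladder", modifier "river cellar forest flint".
Inside "river cellar forest flint": head "flint" (specifically "cellar forest flint"), modifier "river".
Inside "cellar forest flint": head "flint" (specifically "forest flint"), modifier "cellar".
Inside "forest flint": head "flint", modifier "forest".
Assembled: [[valley wool] [[river [cellar [forest flint]]] ladder]].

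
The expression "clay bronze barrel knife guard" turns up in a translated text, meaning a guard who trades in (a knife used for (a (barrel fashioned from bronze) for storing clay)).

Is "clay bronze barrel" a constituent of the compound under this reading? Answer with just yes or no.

yes

The paraphrase groups the words so that "clay bronze barrel" is one unit: it corresponds to a single parenthesized sub-phrase.
The full structure is [[[clay [bronze barrel]] knife] guard], in which [clay bronze barrel] is a constituent.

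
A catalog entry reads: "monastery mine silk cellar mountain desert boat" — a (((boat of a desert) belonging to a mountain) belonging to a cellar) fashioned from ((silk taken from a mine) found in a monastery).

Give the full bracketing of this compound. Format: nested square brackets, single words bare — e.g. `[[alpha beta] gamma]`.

[[monastery [mine silk]] [cellar [mountain [desert boat]]]]

Overall it is a kind of boat (specifically "cellar mountain desert boat"); the modifier is "monastery mine silk".
Inside "monastery mine silk": head "silk" (specifically "mine silk"), modifier "monastery".
Inside "mine silk": head "silk", modifier "mine".
Inside "cellar mountain desert boat": head "boat" (specifically "mountain desert boat"), modifier "cellar".
Inside "mountain desert boat": head "boat" (specifically "desert boat"), modifier "mountain".
Inside "desert boat": head "boat", modifier "desert".
Assembled: [[monastery [mine silk]] [cellar [mountain [desert boat]]]].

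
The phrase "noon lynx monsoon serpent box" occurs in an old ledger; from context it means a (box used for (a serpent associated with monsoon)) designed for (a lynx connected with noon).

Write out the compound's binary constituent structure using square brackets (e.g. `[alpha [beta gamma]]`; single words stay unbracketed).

The outermost head in the paraphrase is "box" (specifically "monsoon serpent box"), modified by "noon lynx".
"noon lynx" → head "lynx", modifier "noon".
"monsoon serpent box" → head "box", modifier "monsoon serpent".
"monsoon serpent" → head "serpent", modifier "monsoon".
So the structure is [[noon lynx] [[monsoon serpent] box]].

[[noon lynx] [[monsoon serpent] box]]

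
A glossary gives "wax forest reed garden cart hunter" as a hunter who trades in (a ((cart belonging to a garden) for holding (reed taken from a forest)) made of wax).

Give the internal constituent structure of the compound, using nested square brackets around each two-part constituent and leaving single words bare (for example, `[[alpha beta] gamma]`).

[[wax [[forest reed] [garden cart]]] hunter]

At the top level: head "hunter"; modifier "wax forest reed garden cart".
Inside "wax forest reed garden cart": head "cart" (specifically "forest reed garden cart"), modifier "wax".
Inside "forest reed garden cart": head "cart" (specifically "garden cart"), modifier "forest reed".
Inside "forest reed": head "reed", modifier "forest".
Inside "garden cart": head "cart", modifier "garden".
So the structure is [[wax [[forest reed] [garden cart]]] hunter].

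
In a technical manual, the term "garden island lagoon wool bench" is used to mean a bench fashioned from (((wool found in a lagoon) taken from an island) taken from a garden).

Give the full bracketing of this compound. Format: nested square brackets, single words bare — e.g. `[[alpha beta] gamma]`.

[[garden [island [lagoon wool]]] bench]

The outermost head in the paraphrase is "bench", modified by "garden island lagoon wool".
"garden island lagoon wool" → head "wool" (specifically "island lagoon wool"), modifier "garden".
"island lagoon wool" → head "wool" (specifically "lagoon wool"), modifier "island".
"lagoon wool" → head "wool", modifier "lagoon".
Putting it together: [[garden [island [lagoon wool]]] bench].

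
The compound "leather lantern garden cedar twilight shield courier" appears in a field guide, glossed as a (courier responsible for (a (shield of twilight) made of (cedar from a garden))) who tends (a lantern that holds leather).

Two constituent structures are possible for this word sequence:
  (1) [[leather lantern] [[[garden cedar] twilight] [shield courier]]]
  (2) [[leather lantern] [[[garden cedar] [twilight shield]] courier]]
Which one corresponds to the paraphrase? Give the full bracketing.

The paraphrase's head is the "courier" part ("garden cedar twilight shield courier"); its modifier is "leather lantern".
That top-level split, carried through the inner groups, gives [[leather lantern] [[[garden cedar] [twilight shield]] courier]].

[[leather lantern] [[[garden cedar] [twilight shield]] courier]]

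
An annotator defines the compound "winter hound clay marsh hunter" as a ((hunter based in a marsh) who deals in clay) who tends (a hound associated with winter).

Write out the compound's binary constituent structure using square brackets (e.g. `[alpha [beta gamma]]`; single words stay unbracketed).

At the top level: head "hunter" (specifically "clay marsh hunter"); modifier "winter hound".
Within "winter hound", the head is "hound" and the modifier is "winter".
Within "clay marsh hunter", the head is "hunter" (specifically "marsh hunter") and the modifier is "clay".
Within "marsh hunter", the head is "hunter" and the modifier is "marsh".
Assembled: [[winter hound] [clay [marsh hunter]]].

[[winter hound] [clay [marsh hunter]]]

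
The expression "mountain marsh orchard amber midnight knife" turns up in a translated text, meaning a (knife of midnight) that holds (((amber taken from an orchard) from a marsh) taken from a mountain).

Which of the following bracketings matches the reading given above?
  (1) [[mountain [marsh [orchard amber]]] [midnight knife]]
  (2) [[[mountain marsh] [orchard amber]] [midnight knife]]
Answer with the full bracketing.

[[mountain [marsh [orchard amber]]] [midnight knife]]

The paraphrase's head is the "knife" part ("midnight knife"); its modifier is "mountain marsh orchard amber".
That top-level split, carried through the inner groups, gives [[mountain [marsh [orchard amber]]] [midnight knife]].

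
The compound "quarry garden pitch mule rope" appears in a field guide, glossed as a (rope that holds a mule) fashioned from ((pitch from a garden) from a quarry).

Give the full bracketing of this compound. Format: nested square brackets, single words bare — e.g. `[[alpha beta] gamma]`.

At the top level: head "rope" (specifically "mule rope"); modifier "quarry garden pitch".
"quarry garden pitch" → head "pitch" (specifically "garden pitch"), modifier "quarry".
"garden pitch" → head "pitch", modifier "garden".
"mule rope" → head "rope", modifier "mule".
Putting it together: [[quarry [garden pitch]] [mule rope]].

[[quarry [garden pitch]] [mule rope]]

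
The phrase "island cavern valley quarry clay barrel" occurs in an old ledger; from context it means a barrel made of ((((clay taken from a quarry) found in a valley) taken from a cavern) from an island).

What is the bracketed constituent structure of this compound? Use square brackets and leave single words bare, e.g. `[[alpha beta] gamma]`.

Overall it is a kind of barrel; the modifier is "island cavern valley quarry clay".
Inside "island cavern valley quarry clay": head "clay" (specifically "cavern valley quarry clay"), modifier "island".
Inside "cavern valley quarry clay": head "clay" (specifically "valley quarry clay"), modifier "cavern".
Inside "valley quarry clay": head "clay" (specifically "quarry clay"), modifier "valley".
Inside "quarry clay": head "clay", modifier "quarry".
Putting it together: [[island [cavern [valley [quarry clay]]]] barrel].

[[island [cavern [valley [quarry clay]]]] barrel]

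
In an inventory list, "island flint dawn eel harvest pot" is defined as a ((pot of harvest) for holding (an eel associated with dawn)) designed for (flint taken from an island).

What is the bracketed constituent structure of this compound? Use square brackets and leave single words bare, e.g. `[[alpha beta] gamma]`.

At the top level: head "pot" (specifically "dawn eel harvest pot"); modifier "island flint".
Within "island flint", the head is "flint" and the modifier is "island".
Within "dawn eel harvest pot", the head is "pot" (specifically "harvest pot") and the modifier is "dawn eel".
Within "dawn eel", the head is "eel" and the modifier is "dawn".
Within "harvest pot", the head is "pot" and the modifier is "harvest".
Putting it together: [[island flint] [[dawn eel] [harvest pot]]].

[[island flint] [[dawn eel] [harvest pot]]]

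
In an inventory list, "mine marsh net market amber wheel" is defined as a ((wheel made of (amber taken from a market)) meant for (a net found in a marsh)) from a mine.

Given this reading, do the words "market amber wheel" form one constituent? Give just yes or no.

yes

The paraphrase groups the words so that "market amber wheel" is one unit: it corresponds to a single parenthesized sub-phrase.
The full structure is [mine [[marsh net] [[market amber] wheel]]], in which [market amber wheel] is a constituent.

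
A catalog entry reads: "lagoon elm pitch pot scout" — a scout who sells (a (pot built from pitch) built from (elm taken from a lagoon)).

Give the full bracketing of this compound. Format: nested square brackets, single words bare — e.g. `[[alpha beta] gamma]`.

[[[lagoon elm] [pitch pot]] scout]

Overall it is a kind of scout; the modifier is "lagoon elm pitch pot".
Within "lagoon elm pitch pot", the head is "pot" (specifically "pitch pot") and the modifier is "lagoon elm".
Within "lagoon elm", the head is "elm" and the modifier is "lagoon".
Within "pitch pot", the head is "pot" and the modifier is "pitch".
Putting it together: [[[lagoon elm] [pitch pot]] scout].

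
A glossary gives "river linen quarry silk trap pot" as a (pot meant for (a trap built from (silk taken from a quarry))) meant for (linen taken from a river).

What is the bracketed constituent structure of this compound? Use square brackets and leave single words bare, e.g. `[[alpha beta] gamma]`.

[[river linen] [[[quarry silk] trap] pot]]

The outermost head in the paraphrase is "pot" (specifically "quarry silk trap pot"), modified by "river linen".
Inside "river linen": head "linen", modifier "river".
Inside "quarry silk trap pot": head "pot", modifier "quarry silk trap".
Inside "quarry silk trap": head "trap", modifier "quarry silk".
Inside "quarry silk": head "silk", modifier "quarry".
Putting it together: [[river linen] [[[quarry silk] trap] pot]].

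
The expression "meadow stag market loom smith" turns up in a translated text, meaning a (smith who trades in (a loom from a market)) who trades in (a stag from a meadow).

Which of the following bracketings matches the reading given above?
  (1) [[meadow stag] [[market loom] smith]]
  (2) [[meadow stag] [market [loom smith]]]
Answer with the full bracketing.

The paraphrase's head is the "smith" part ("market loom smith"); its modifier is "meadow stag".
That top-level split, carried through the inner groups, gives [[meadow stag] [[market loom] smith]].

[[meadow stag] [[market loom] smith]]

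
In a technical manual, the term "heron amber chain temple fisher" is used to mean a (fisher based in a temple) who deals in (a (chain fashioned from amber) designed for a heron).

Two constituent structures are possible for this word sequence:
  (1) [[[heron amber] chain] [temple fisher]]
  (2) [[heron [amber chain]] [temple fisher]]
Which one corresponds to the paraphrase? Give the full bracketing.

[[heron [amber chain]] [temple fisher]]

The paraphrase's head is the "fisher" part ("temple fisher"); its modifier is "heron amber chain".
That top-level split, carried through the inner groups, gives [[heron [amber chain]] [temple fisher]].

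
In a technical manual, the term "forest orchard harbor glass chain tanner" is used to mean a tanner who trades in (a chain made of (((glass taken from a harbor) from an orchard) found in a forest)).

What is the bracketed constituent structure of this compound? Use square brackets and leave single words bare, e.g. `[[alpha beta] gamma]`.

[[[forest [orchard [harbor glass]]] chain] tanner]

At the top level: head "tanner"; modifier "forest orchard harbor glass chain".
Inside "forest orchard harbor glass chain": head "chain", modifier "forest orchard harbor glass".
Inside "forest orchard harbor glass": head "glass" (specifically "orchard harbor glass"), modifier "forest".
Inside "orchard harbor glass": head "glass" (specifically "harbor glass"), modifier "orchard".
Inside "harbor glass": head "glass", modifier "harbor".
Putting it together: [[[forest [orchard [harbor glass]]] chain] tanner].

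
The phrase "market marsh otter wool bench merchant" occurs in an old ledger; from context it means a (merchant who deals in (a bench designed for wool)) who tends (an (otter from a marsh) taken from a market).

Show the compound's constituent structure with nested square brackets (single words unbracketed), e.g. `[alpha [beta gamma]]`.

Whole compound: head "merchant" (specifically "wool bench merchant"), modifier "market marsh otter".
Within "market marsh otter", the head is "otter" (specifically "marsh otter") and the modifier is "market".
Within "marsh otter", the head is "otter" and the modifier is "marsh".
Within "wool bench merchant", the head is "merchant" and the modifier is "wool bench".
Within "wool bench", the head is "bench" and the modifier is "wool".
Putting it together: [[market [marsh otter]] [[wool bench] merchant]].

[[market [marsh otter]] [[wool bench] merchant]]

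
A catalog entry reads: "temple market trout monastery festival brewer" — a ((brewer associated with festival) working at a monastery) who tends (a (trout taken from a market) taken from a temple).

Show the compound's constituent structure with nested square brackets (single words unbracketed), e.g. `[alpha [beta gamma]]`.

[[temple [market trout]] [monastery [festival brewer]]]

Overall it is a kind of brewer (specifically "monastery festival brewer"); the modifier is "temple market trout".
"temple market trout" → head "trout" (specifically "market trout"), modifier "temple".
"market trout" → head "trout", modifier "market".
"monastery festival brewer" → head "brewer" (specifically "festival brewer"), modifier "monastery".
"festival brewer" → head "brewer", modifier "festival".
So the structure is [[temple [market trout]] [monastery [festival brewer]]].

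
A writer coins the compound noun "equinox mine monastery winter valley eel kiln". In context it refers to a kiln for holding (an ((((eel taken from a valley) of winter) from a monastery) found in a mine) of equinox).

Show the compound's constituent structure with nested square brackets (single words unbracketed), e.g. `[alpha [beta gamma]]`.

[[equinox [mine [monastery [winter [valley eel]]]]] kiln]

The outermost head in the paraphrase is "kiln", modified by "equinox mine monastery winter valley eel".
Within "equinox mine monastery winter valley eel", the head is "eel" (specifically "mine monastery winter valley eel") and the modifier is "equinox".
Within "mine monastery winter valley eel", the head is "eel" (specifically "monastery winter valley eel") and the modifier is "mine".
Within "monastery winter valley eel", the head is "eel" (specifically "winter valley eel") and the modifier is "monastery".
Within "winter valley eel", the head is "eel" (specifically "valley eel") and the modifier is "winter".
Within "valley eel", the head is "eel" and the modifier is "valley".
Assembled: [[equinox [mine [monastery [winter [valley eel]]]]] kiln].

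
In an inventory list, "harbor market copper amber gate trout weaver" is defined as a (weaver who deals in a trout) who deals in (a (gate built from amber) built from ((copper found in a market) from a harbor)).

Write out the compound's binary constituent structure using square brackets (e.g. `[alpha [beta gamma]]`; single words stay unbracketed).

[[[harbor [market copper]] [amber gate]] [trout weaver]]

Overall it is a kind of weaver (specifically "trout weaver"); the modifier is "harbor market copper amber gate".
Inside "harbor market copper amber gate": head "gate" (specifically "amber gate"), modifier "harbor market copper".
Inside "harbor market copper": head "copper" (specifically "market copper"), modifier "harbor".
Inside "market copper": head "copper", modifier "market".
Inside "amber gate": head "gate", modifier "amber".
Inside "trout weaver": head "weaver", modifier "trout".
So the structure is [[[harbor [market copper]] [amber gate]] [trout weaver]].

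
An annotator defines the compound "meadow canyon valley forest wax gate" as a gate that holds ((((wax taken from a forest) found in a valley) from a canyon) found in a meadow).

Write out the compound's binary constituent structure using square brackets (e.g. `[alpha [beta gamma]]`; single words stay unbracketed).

Whole compound: head "gate", modifier "meadow canyon valley forest wax".
Inside "meadow canyon valley forest wax": head "wax" (specifically "canyon valley forest wax"), modifier "meadow".
Inside "canyon valley forest wax": head "wax" (specifically "valley forest wax"), modifier "canyon".
Inside "valley forest wax": head "wax" (specifically "forest wax"), modifier "valley".
Inside "forest wax": head "wax", modifier "forest".
Assembled: [[meadow [canyon [valley [forest wax]]]] gate].

[[meadow [canyon [valley [forest wax]]]] gate]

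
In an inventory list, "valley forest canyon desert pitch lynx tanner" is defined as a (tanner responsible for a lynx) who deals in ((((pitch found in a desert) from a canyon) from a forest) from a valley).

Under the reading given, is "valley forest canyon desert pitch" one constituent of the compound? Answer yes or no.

The paraphrase groups the words so that "valley forest canyon desert pitch" is one unit: it corresponds to a single parenthesized sub-phrase.
The full structure is [[valley [forest [canyon [desert pitch]]]] [lynx tanner]], in which [valley forest canyon desert pitch] is a constituent.

yes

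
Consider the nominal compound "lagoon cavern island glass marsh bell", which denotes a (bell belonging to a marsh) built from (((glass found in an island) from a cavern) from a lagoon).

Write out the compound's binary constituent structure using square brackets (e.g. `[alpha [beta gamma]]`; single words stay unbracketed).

At the top level: head "bell" (specifically "marsh bell"); modifier "lagoon cavern island glass".
"lagoon cavern island glass" → head "glass" (specifically "cavern island glass"), modifier "lagoon".
"cavern island glass" → head "glass" (specifically "island glass"), modifier "cavern".
"island glass" → head "glass", modifier "island".
"marsh bell" → head "bell", modifier "marsh".
Putting it together: [[lagoon [cavern [island glass]]] [marsh bell]].

[[lagoon [cavern [island glass]]] [marsh bell]]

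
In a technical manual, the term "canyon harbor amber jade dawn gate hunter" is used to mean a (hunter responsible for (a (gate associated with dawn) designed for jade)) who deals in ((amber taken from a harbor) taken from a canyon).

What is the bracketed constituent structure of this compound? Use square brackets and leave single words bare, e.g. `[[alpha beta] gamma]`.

[[canyon [harbor amber]] [[jade [dawn gate]] hunter]]

The outermost head in the paraphrase is "hunter" (specifically "jade dawn gate hunter"), modified by "canyon harbor amber".
Within "canyon harbor amber", the head is "amber" (specifically "harbor amber") and the modifier is "canyon".
Within "harbor amber", the head is "amber" and the modifier is "harbor".
Within "jade dawn gate hunter", the head is "hunter" and the modifier is "jade dawn gate".
Within "jade dawn gate", the head is "gate" (specifically "dawn gate") and the modifier is "jade".
Within "dawn gate", the head is "gate" and the modifier is "dawn".
Assembled: [[canyon [harbor amber]] [[jade [dawn gate]] hunter]].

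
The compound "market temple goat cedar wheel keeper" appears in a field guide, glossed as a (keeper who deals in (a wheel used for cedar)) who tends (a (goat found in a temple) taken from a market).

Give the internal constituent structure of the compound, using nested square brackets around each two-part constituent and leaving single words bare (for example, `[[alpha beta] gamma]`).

Overall it is a kind of keeper (specifically "cedar wheel keeper"); the modifier is "market temple goat".
Within "market temple goat", the head is "goat" (specifically "temple goat") and the modifier is "market".
Within "temple goat", the head is "goat" and the modifier is "temple".
Within "cedar wheel keeper", the head is "keeper" and the modifier is "cedar wheel".
Within "cedar wheel", the head is "wheel" and the modifier is "cedar".
So the structure is [[market [temple goat]] [[cedar wheel] keeper]].

[[market [temple goat]] [[cedar wheel] keeper]]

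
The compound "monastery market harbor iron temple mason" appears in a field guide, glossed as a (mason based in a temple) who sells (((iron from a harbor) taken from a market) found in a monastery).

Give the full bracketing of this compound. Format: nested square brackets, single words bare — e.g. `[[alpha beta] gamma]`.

[[monastery [market [harbor iron]]] [temple mason]]

The outermost head in the paraphrase is "mason" (specifically "temple mason"), modified by "monastery market harbor iron".
"monastery market harbor iron" → head "iron" (specifically "market harbor iron"), modifier "monastery".
"market harbor iron" → head "iron" (specifically "harbor iron"), modifier "market".
"harbor iron" → head "iron", modifier "harbor".
"temple mason" → head "mason", modifier "temple".
So the structure is [[monastery [market [harbor iron]]] [temple mason]].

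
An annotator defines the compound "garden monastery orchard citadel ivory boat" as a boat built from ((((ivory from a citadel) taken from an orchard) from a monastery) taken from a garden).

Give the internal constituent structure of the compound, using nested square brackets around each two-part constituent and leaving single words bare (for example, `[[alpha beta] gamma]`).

The outermost head in the paraphrase is "boat", modified by "garden monastery orchard citadel ivory".
Inside "garden monastery orchard citadel ivory": head "ivory" (specifically "monastery orchard citadel ivory"), modifier "garden".
Inside "monastery orchard citadel ivory": head "ivory" (specifically "orchard citadel ivory"), modifier "monastery".
Inside "orchard citadel ivory": head "ivory" (specifically "citadel ivory"), modifier "orchard".
Inside "citadel ivory": head "ivory", modifier "citadel".
So the structure is [[garden [monastery [orchard [citadel ivory]]]] boat].

[[garden [monastery [orchard [citadel ivory]]]] boat]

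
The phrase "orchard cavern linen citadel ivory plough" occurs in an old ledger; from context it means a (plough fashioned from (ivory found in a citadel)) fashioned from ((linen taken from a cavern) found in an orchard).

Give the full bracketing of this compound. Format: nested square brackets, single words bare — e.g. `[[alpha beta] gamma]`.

[[orchard [cavern linen]] [[citadel ivory] plough]]

The outermost head in the paraphrase is "plough" (specifically "citadel ivory plough"), modified by "orchard cavern linen".
"orchard cavern linen" → head "linen" (specifically "cavern linen"), modifier "orchard".
"cavern linen" → head "linen", modifier "cavern".
"citadel ivory plough" → head "plough", modifier "citadel ivory".
"citadel ivory" → head "ivory", modifier "citadel".
Putting it together: [[orchard [cavern linen]] [[citadel ivory] plough]].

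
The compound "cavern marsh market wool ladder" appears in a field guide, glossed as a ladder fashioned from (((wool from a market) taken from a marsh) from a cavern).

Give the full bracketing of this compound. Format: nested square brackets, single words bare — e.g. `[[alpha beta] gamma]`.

[[cavern [marsh [market wool]]] ladder]

The outermost head in the paraphrase is "ladder", modified by "cavern marsh market wool".
Within "cavern marsh market wool", the head is "wool" (specifically "marsh market wool") and the modifier is "cavern".
Within "marsh market wool", the head is "wool" (specifically "market wool") and the modifier is "marsh".
Within "market wool", the head is "wool" and the modifier is "market".
Putting it together: [[cavern [marsh [market wool]]] ladder].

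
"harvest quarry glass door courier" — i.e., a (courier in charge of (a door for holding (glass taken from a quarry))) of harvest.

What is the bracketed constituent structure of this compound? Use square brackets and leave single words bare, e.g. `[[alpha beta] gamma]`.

[harvest [[[quarry glass] door] courier]]

The outermost head in the paraphrase is "courier" (specifically "quarry glass door courier"), modified by "harvest".
Inside "quarry glass door courier": head "courier", modifier "quarry glass door".
Inside "quarry glass door": head "door", modifier "quarry glass".
Inside "quarry glass": head "glass", modifier "quarry".
So the structure is [harvest [[[quarry glass] door] courier]].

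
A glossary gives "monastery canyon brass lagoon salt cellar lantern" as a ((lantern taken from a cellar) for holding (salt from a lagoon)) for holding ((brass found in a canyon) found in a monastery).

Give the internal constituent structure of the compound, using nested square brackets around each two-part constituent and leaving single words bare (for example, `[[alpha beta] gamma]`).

[[monastery [canyon brass]] [[lagoon salt] [cellar lantern]]]

Whole compound: head "lantern" (specifically "lagoon salt cellar lantern"), modifier "monastery canyon brass".
Within "monastery canyon brass", the head is "brass" (specifically "canyon brass") and the modifier is "monastery".
Within "canyon brass", the head is "brass" and the modifier is "canyon".
Within "lagoon salt cellar lantern", the head is "lantern" (specifically "cellar lantern") and the modifier is "lagoon salt".
Within "lagoon salt", the head is "salt" and the modifier is "lagoon".
Within "cellar lantern", the head is "lantern" and the modifier is "cellar".
So the structure is [[monastery [canyon brass]] [[lagoon salt] [cellar lantern]]].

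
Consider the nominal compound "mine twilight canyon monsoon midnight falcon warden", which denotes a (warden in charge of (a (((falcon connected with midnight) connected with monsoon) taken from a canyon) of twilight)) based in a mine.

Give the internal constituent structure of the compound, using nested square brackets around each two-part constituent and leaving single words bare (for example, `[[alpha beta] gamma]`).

Whole compound: head "warden" (specifically "twilight canyon monsoon midnight falcon warden"), modifier "mine".
Within "twilight canyon monsoon midnight falcon warden", the head is "warden" and the modifier is "twilight canyon monsoon midnight falcon".
Within "twilight canyon monsoon midnight falcon", the head is "falcon" (specifically "canyon monsoon midnight falcon") and the modifier is "twilight".
Within "canyon monsoon midnight falcon", the head is "falcon" (specifically "monsoon midnight falcon") and the modifier is "canyon".
Within "monsoon midnight falcon", the head is "falcon" (specifically "midnight falcon") and the modifier is "monsoon".
Within "midnight falcon", the head is "falcon" and the modifier is "midnight".
Assembled: [mine [[twilight [canyon [monsoon [midnight falcon]]]] warden]].

[mine [[twilight [canyon [monsoon [midnight falcon]]]] warden]]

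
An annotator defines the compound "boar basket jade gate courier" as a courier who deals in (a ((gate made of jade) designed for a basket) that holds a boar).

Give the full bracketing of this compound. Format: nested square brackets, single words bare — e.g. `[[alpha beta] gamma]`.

At the top level: head "courier"; modifier "boar basket jade gate".
Inside "boar basket jade gate": head "gate" (specifically "basket jade gate"), modifier "boar".
Inside "basket jade gate": head "gate" (specifically "jade gate"), modifier "basket".
Inside "jade gate": head "gate", modifier "jade".
So the structure is [[boar [basket [jade gate]]] courier].

[[boar [basket [jade gate]]] courier]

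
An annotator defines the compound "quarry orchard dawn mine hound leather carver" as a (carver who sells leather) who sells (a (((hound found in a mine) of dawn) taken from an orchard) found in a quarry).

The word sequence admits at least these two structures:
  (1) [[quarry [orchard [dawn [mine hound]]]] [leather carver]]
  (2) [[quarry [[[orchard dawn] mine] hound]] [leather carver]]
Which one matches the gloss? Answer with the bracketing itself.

[[quarry [orchard [dawn [mine hound]]]] [leather carver]]

The paraphrase's head is the "carver" part ("leather carver"); its modifier is "quarry orchard dawn mine hound".
That top-level split, carried through the inner groups, gives [[quarry [orchard [dawn [mine hound]]]] [leather carver]].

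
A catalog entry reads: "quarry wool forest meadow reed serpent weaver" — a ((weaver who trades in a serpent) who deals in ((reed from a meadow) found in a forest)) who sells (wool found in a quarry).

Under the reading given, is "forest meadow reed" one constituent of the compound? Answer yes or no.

yes

The paraphrase groups the words so that "forest meadow reed" is one unit: it corresponds to a single parenthesized sub-phrase.
The full structure is [[quarry wool] [[forest [meadow reed]] [serpent weaver]]], in which [forest meadow reed] is a constituent.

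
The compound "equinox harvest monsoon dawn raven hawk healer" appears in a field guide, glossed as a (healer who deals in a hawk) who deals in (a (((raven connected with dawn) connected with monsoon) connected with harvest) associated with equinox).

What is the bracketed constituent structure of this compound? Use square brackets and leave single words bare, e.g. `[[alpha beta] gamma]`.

[[equinox [harvest [monsoon [dawn raven]]]] [hawk healer]]

The outermost head in the paraphrase is "healer" (specifically "hawk healer"), modified by "equinox harvest monsoon dawn raven".
Within "equinox harvest monsoon dawn raven", the head is "raven" (specifically "harvest monsoon dawn raven") and the modifier is "equinox".
Within "harvest monsoon dawn raven", the head is "raven" (specifically "monsoon dawn raven") and the modifier is "harvest".
Within "monsoon dawn raven", the head is "raven" (specifically "dawn raven") and the modifier is "monsoon".
Within "dawn raven", the head is "raven" and the modifier is "dawn".
Within "hawk healer", the head is "healer" and the modifier is "hawk".
Assembled: [[equinox [harvest [monsoon [dawn raven]]]] [hawk healer]].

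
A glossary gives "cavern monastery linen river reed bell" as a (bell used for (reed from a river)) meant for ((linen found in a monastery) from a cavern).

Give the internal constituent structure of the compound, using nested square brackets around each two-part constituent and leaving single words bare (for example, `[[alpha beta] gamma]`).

The outermost head in the paraphrase is "bell" (specifically "river reed bell"), modified by "cavern monastery linen".
Inside "cavern monastery linen": head "linen" (specifically "monastery linen"), modifier "cavern".
Inside "monastery linen": head "linen", modifier "monastery".
Inside "river reed bell": head "bell", modifier "river reed".
Inside "river reed": head "reed", modifier "river".
Assembled: [[cavern [monastery linen]] [[river reed] bell]].

[[cavern [monastery linen]] [[river reed] bell]]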